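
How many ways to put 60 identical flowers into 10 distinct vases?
C(60+10-1, 10-1) = C(69, 9) = 56672074888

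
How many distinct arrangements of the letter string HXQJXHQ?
7! / (1! × 2! × 2! × 2!) = 630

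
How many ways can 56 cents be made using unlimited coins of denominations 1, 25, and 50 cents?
Coefficient of x^56 in 1/(1-x^1) · 1/(1-x^25) · 1/(1-x^50). Case on j = number of 50-cent coins (j = 0..1); remainder r = 56 - 50j is made from {1,25} in ⌊r/25⌋+1 ways. r = 56, 6 → 3 + 1 = 4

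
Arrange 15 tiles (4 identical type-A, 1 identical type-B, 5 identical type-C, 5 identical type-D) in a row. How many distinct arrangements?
15! / (4! × 1! × 5! × 5!) = 3783780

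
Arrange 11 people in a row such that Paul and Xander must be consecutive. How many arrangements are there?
Treat the 2 as one block: (11-2+1)! × 2! = 3628800 × 2 = 7257600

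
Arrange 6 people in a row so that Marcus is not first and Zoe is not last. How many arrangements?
By inclusion-exclusion: 6! - 2×(6-1)! + (6-2)! = 720 - 240 + 24 = 504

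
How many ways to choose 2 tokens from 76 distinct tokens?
C(76,2) = 76!/(2!×74!) = 2850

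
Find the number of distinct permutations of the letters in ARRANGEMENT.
11! / (2! × 2! × 2! × 1! × 2! × 1! × 1!) = 2494800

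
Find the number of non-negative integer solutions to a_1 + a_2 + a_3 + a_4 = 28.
C(28+4-1, 4-1) = C(31, 3) = 4495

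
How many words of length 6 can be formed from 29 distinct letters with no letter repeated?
P(29,6) = 29!/(29-6)! = 342014400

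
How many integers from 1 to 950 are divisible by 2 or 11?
⌊950/2⌋ + ⌊950/11⌋ - ⌊950/22⌋ = 475 + 86 - 43 = 518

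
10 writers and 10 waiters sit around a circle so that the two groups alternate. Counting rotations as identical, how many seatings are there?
Fix one of the writers: (10-1)! ways for the remaining writers, × 10! ways for the waiters = 362880 × 3628800 = 1316818944000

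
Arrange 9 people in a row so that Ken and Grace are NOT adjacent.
Total - adjacent = 9! - (9-1)!×2 = 362880 - 80640 = 282240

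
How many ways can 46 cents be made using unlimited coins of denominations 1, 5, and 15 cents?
Coefficient of x^46 in 1/(1-x^1) · 1/(1-x^5) · 1/(1-x^15). Case on j = number of 15-cent coins (j = 0..3); remainder r = 46 - 15j is made from {1,5} in ⌊r/5⌋+1 ways. r = 46, 31, 16, 1 → 10 + 7 + 4 + 1 = 22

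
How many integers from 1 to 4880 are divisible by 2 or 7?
⌊4880/2⌋ + ⌊4880/7⌋ - ⌊4880/14⌋ = 2440 + 697 - 348 = 2789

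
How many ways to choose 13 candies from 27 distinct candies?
C(27,13) = 27!/(13!×14!) = 20058300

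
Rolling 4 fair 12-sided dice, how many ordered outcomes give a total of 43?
Coefficient of x^43 in (x + x² + ... + x^12)^4. By inclusion-exclusion on dice exceeding 12: Σ_j (-1)^j C(4,j)·C(43-1-12j, 3) = C(4,0)·C(42,3) - C(4,1)·C(30,3) + C(4,2)·C(18,3) - C(4,3)·C(6,3) = 1·11480 - 4·4060 + 6·816 - 4·20 = 56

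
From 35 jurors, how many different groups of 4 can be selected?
C(35,4) = 35!/(4!×31!) = 52360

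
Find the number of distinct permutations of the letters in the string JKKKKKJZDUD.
11! / (5! × 1! × 2! × 2! × 1!) = 83160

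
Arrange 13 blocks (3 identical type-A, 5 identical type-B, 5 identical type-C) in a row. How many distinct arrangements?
13! / (3! × 5! × 5!) = 72072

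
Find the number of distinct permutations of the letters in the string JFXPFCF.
7! / (1! × 1! × 1! × 3! × 1!) = 840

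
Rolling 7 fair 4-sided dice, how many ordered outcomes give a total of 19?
Coefficient of x^19 in (x + x² + ... + x^4)^7. By inclusion-exclusion on dice exceeding 4: Σ_j (-1)^j C(7,j)·C(19-1-4j, 6) = C(7,0)·C(18,6) - C(7,1)·C(14,6) + C(7,2)·C(10,6) - C(7,3)·C(6,6) = 1·18564 - 7·3003 + 21·210 - 35·1 = 1918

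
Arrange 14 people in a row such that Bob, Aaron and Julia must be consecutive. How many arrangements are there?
Treat the 3 as one block: (14-3+1)! × 3! = 479001600 × 6 = 2874009600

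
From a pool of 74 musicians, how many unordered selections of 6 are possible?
C(74,6) = 74!/(6!×68!) = 185250786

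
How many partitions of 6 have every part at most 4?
Let r_j(i) = number of partitions of i into parts ≤ j, for i = 0..6. r_1(i) = 1 for all i; r_j(i) = r_{j-1}(i) + r_j(i-j). Rows j = 2..4: ≤2: 1 1 2 2 3 3 4; ≤3: 1 1 2 3 4 5 7; ≤4: 1 1 2 3 5 6 9. r_4(6) = 9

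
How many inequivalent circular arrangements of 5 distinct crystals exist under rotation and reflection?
(5-1)!/2 = 24/2 = 12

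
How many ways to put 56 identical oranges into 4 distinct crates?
C(56+4-1, 4-1) = C(59, 3) = 32509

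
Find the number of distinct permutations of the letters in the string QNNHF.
5! / (1! × 1! × 2! × 1!) = 60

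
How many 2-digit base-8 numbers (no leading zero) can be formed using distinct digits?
First digit: 7 choices (nonzero). Then descending: 7 × 7 = 49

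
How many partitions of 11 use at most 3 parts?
By conjugation, equals partitions of 11 into parts ≤ 3. Let r_j(i) = number of partitions of i into parts ≤ j, for i = 0..11. r_1(i) = 1 for all i; r_j(i) = r_{j-1}(i) + r_j(i-j). Rows j = 2..3: ≤2: 1 1 2 2 3 3 4 4 5 5 6 6; ≤3: 1 1 2 3 4 5 7 8 10 12 14 16. r_3(11) = 16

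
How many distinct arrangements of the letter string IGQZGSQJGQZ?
11! / (3! × 1! × 3! × 2! × 1! × 1!) = 554400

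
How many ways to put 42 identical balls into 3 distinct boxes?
C(42+3-1, 3-1) = C(44, 2) = 946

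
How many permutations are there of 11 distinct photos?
11! = 39916800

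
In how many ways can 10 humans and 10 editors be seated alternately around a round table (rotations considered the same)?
Fix one of the humans: (10-1)! ways for the remaining humans, × 10! ways for the editors = 362880 × 3628800 = 1316818944000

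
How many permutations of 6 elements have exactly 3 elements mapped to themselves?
Choose the 3 fixed points C(6,3) = 20, derange the rest: !3 = Σ_{j=0}^{3} (-1)^j·3!/j! = 6 - 6 + 3 - 1 = 2. Product = 20 × 2 = 40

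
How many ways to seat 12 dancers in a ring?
Circular: fix one position, arrange the rest. (12-1)! = 39916800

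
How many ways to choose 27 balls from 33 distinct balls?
C(33,27) = 33!/(27!×6!) = 1107568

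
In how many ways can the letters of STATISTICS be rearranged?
10! / (3! × 3! × 1! × 2! × 1!) = 50400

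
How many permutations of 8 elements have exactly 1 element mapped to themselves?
Choose the 1 fixed point C(8,1) = 8, derange the rest: !7 = Σ_{j=0}^{7} (-1)^j·7!/j! = 5040 - 5040 + 2520 - 840 + 210 - 42 + 7 - 1 = 1854. Product = 8 × 1854 = 14832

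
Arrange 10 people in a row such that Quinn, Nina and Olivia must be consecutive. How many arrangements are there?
Treat the 3 as one block: (10-3+1)! × 3! = 40320 × 6 = 241920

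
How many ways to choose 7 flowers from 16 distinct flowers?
C(16,7) = 16!/(7!×9!) = 11440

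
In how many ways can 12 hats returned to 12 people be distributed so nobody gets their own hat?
!12 = Σ_{j=0}^{12} (-1)^j·12!/j! = 479001600 - 479001600 + 239500800 - 79833600 + 19958400 - 3991680 + 665280 - 95040 + 11880 - 1320 + 132 - 12 + 1 = 176214841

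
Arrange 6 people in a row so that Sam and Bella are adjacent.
Treat as block: (6-1)! × 2! = 120 × 2 = 240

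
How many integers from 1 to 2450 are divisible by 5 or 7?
⌊2450/5⌋ + ⌊2450/7⌋ - ⌊2450/35⌋ = 490 + 350 - 70 = 770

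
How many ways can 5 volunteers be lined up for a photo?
5! = 120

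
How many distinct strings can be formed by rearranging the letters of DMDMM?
5! / (3! × 2!) = 10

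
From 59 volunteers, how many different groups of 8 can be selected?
C(59,8) = 59!/(8!×51!) = 2217471399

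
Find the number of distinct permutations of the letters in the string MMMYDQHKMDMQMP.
14! / (1! × 1! × 1! × 2! × 1! × 6! × 2!) = 30270240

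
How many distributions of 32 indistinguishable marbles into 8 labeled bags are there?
C(32+8-1, 8-1) = C(39, 7) = 15380937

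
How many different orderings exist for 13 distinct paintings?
13! = 6227020800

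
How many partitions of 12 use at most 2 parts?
By conjugation, equals partitions of 12 into parts ≤ 2. Let r_j(i) = number of partitions of i into parts ≤ j, for i = 0..12. r_1(i) = 1 for all i; r_j(i) = r_{j-1}(i) + r_j(i-j). Rows j = 2..2: ≤2: 1 1 2 2 3 3 4 4 5 5 6 6 7. r_2(12) = 7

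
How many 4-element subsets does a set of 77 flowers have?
C(77,4) = 77!/(4!×73!) = 1353275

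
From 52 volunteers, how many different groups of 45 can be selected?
C(52,45) = 52!/(45!×7!) = 133784560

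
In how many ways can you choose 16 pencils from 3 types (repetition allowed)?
C(16+3-1, 3-1) = C(18, 2) = 153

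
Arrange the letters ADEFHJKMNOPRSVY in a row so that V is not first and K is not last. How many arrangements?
By inclusion-exclusion: 15! - 2×(15-1)! + (15-2)! = 1307674368000 - 174356582400 + 6227020800 = 1139544806400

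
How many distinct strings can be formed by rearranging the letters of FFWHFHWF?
8! / (2! × 4! × 2!) = 420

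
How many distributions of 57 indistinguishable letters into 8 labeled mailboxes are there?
C(57+8-1, 8-1) = C(64, 7) = 621216192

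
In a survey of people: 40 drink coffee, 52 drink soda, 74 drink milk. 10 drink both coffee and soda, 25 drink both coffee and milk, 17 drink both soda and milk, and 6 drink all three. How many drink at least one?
|A∪B∪C| = 40+52+74-10-25-17+6 = 120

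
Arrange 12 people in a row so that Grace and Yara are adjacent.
Treat as block: (12-1)! × 2! = 39916800 × 2 = 79833600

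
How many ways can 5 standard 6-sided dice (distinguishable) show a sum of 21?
Coefficient of x^21 in (x + x² + ... + x^6)^5. By inclusion-exclusion on dice exceeding 6: Σ_j (-1)^j C(5,j)·C(21-1-6j, 4) = C(5,0)·C(20,4) - C(5,1)·C(14,4) + C(5,2)·C(8,4) = 1·4845 - 5·1001 + 10·70 = 540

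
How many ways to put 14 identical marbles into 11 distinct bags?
C(14+11-1, 11-1) = C(24, 10) = 1961256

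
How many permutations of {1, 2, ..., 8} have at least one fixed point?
Complement of the derangements. !8 = Σ_{j=0}^{8} (-1)^j·8!/j! = 40320 - 40320 + 20160 - 6720 + 1680 - 336 + 56 - 8 + 1 = 14833. 8! - !8 = 40320 - 14833 = 25487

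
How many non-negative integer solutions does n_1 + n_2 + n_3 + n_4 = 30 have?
C(30+4-1, 4-1) = C(33, 3) = 5456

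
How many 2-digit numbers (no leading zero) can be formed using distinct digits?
First digit: 9 choices (nonzero). Then descending: 9 × 9 = 81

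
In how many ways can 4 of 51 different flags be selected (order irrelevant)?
C(51,4) = 51!/(4!×47!) = 249900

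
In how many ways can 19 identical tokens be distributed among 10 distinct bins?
C(19+10-1, 10-1) = C(28, 9) = 6906900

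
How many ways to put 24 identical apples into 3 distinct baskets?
C(24+3-1, 3-1) = C(26, 2) = 325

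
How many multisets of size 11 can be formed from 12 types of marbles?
C(11+12-1, 12-1) = C(22, 11) = 705432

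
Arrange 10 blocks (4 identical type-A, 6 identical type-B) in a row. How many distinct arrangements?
10! / (4! × 6!) = 210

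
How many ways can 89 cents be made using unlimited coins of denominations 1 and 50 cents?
Coefficient of x^89 in 1/(1-x^1) · 1/(1-x^50). Use j coins of 50 for j = 0..⌊89/50⌋ = 1, the rest in 1s: 1 + 1 = 2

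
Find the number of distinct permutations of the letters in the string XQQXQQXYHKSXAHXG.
16! / (1! × 4! × 5! × 1! × 1! × 1! × 1! × 2!) = 3632428800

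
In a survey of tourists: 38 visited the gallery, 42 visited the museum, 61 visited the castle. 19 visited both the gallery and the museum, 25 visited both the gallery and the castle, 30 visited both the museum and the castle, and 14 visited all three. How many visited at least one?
|A∪B∪C| = 38+42+61-19-25-30+14 = 81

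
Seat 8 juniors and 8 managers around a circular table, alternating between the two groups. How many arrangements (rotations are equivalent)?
Fix one of the juniors: (8-1)! ways for the remaining juniors, × 8! ways for the managers = 5040 × 40320 = 203212800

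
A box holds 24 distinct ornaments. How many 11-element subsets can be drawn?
C(24,11) = 24!/(11!×13!) = 2496144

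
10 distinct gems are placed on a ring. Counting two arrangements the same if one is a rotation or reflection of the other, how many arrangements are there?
(10-1)!/2 = 362880/2 = 181440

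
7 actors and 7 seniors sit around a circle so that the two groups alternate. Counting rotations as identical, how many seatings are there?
Fix one of the actors: (7-1)! ways for the remaining actors, × 7! ways for the seniors = 720 × 5040 = 3628800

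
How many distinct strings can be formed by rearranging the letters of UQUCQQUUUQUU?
12! / (4! × 1! × 7!) = 3960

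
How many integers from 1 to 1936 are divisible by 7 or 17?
⌊1936/7⌋ + ⌊1936/17⌋ - ⌊1936/119⌋ = 276 + 113 - 16 = 373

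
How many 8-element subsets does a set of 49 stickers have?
C(49,8) = 49!/(8!×41!) = 450978066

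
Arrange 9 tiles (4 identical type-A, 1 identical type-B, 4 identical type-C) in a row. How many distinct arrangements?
9! / (4! × 1! × 4!) = 630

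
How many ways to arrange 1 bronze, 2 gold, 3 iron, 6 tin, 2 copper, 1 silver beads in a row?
15! / (1! × 2! × 3! × 6! × 2! × 1!) = 75675600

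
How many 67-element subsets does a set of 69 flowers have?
C(69,67) = 69!/(67!×2!) = 2346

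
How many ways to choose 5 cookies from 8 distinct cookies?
C(8,5) = 8!/(5!×3!) = 56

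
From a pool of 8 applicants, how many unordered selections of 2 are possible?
C(8,2) = 8!/(2!×6!) = 28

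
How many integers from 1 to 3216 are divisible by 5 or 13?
⌊3216/5⌋ + ⌊3216/13⌋ - ⌊3216/65⌋ = 643 + 247 - 49 = 841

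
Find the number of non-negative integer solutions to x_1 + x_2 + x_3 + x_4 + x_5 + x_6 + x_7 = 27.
C(27+7-1, 7-1) = C(33, 6) = 1107568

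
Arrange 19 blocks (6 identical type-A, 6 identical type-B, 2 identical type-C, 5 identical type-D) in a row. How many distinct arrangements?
19! / (6! × 6! × 2! × 5!) = 977728752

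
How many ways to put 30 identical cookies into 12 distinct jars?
C(30+12-1, 12-1) = C(41, 11) = 3159461968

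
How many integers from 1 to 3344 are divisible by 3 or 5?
⌊3344/3⌋ + ⌊3344/5⌋ - ⌊3344/15⌋ = 1114 + 668 - 222 = 1560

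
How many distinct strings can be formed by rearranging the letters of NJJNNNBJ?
8! / (1! × 4! × 3!) = 280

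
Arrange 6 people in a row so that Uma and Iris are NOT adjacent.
Total - adjacent = 6! - (6-1)!×2 = 720 - 240 = 480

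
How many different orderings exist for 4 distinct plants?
4! = 24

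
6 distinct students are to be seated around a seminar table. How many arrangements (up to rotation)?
Circular: fix one position, arrange the rest. (6-1)! = 120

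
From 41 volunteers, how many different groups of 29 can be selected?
C(41,29) = 41!/(29!×12!) = 7898654920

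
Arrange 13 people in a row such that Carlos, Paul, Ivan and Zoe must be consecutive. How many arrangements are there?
Treat the 4 as one block: (13-4+1)! × 4! = 3628800 × 24 = 87091200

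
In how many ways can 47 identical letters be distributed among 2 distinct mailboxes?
C(47+2-1, 2-1) = C(48, 1) = 48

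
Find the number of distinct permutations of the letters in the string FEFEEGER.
8! / (4! × 1! × 2! × 1!) = 840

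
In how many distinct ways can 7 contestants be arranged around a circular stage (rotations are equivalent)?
Circular: fix one position, arrange the rest. (7-1)! = 720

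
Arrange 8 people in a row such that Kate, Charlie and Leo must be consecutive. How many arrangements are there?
Treat the 3 as one block: (8-3+1)! × 3! = 720 × 6 = 4320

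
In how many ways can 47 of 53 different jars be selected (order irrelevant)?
C(53,47) = 53!/(47!×6!) = 22957480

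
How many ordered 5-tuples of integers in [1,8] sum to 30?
Coefficient of x^30 in (x + x² + ... + x^8)^5. By inclusion-exclusion on dice exceeding 8: Σ_j (-1)^j C(5,j)·C(30-1-8j, 4) = C(5,0)·C(29,4) - C(5,1)·C(21,4) + C(5,2)·C(13,4) - C(5,3)·C(5,4) = 1·23751 - 5·5985 + 10·715 - 10·5 = 926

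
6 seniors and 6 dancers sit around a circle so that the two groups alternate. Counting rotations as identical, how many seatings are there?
Fix one of the seniors: (6-1)! ways for the remaining seniors, × 6! ways for the dancers = 120 × 720 = 86400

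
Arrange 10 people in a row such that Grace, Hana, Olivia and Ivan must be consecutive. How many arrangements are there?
Treat the 4 as one block: (10-4+1)! × 4! = 5040 × 24 = 120960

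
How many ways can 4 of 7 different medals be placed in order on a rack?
P(7,4) = 7!/(7-4)! = 840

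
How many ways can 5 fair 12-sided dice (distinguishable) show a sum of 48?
Coefficient of x^48 in (x + x² + ... + x^12)^5. By inclusion-exclusion on dice exceeding 12: Σ_j (-1)^j C(5,j)·C(48-1-12j, 4) = C(5,0)·C(47,4) - C(5,1)·C(35,4) + C(5,2)·C(23,4) - C(5,3)·C(11,4) = 1·178365 - 5·52360 + 10·8855 - 10·330 = 1815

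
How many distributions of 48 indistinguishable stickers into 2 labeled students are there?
C(48+2-1, 2-1) = C(49, 1) = 49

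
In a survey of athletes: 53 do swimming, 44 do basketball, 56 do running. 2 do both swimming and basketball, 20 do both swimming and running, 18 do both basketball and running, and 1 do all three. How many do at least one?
|A∪B∪C| = 53+44+56-2-20-18+1 = 114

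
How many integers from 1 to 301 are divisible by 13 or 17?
⌊301/13⌋ + ⌊301/17⌋ - ⌊301/221⌋ = 23 + 17 - 1 = 39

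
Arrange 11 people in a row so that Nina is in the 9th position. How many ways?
Fix one position: (11-1)! = 3628800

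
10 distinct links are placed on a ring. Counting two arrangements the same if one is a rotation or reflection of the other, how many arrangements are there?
(10-1)!/2 = 362880/2 = 181440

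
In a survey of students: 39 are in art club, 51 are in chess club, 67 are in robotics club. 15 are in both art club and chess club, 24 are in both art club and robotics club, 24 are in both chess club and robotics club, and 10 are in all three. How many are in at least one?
|A∪B∪C| = 39+51+67-15-24-24+10 = 104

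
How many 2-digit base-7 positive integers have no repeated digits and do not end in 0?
Last digit: 6 nonzero choices. First digit: 5 (nonzero, ≠last). Middle 0: P(5,0) = 1. Total = 30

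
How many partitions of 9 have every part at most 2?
Let r_j(i) = number of partitions of i into parts ≤ j, for i = 0..9. r_1(i) = 1 for all i; r_j(i) = r_{j-1}(i) + r_j(i-j). Rows j = 2..2: ≤2: 1 1 2 2 3 3 4 4 5 5. r_2(9) = 5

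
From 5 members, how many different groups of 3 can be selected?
C(5,3) = 5!/(3!×2!) = 10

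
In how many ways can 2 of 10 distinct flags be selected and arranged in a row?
P(10,2) = 10!/(10-2)! = 90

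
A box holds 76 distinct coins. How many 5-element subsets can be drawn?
C(76,5) = 76!/(5!×71!) = 18474840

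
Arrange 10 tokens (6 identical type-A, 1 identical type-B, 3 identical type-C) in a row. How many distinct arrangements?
10! / (6! × 1! × 3!) = 840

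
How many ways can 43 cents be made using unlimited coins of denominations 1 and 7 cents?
Coefficient of x^43 in 1/(1-x^1) · 1/(1-x^7). Use j coins of 7 for j = 0..⌊43/7⌋ = 6, the rest in 1s: 6 + 1 = 7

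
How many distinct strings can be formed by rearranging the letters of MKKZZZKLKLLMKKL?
15! / (3! × 6! × 4! × 2!) = 6306300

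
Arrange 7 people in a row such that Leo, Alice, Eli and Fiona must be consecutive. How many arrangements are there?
Treat the 4 as one block: (7-4+1)! × 4! = 24 × 24 = 576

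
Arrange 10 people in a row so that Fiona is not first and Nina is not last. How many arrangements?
By inclusion-exclusion: 10! - 2×(10-1)! + (10-2)! = 3628800 - 725760 + 40320 = 2943360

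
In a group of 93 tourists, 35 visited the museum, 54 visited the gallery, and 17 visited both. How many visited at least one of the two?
|A∪B| = |A| + |B| - |A∩B| = 35 + 54 - 17 = 72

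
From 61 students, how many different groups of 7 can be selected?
C(61,7) = 61!/(7!×54!) = 436270780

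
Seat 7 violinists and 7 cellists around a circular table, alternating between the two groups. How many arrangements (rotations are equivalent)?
Fix one of the violinists: (7-1)! ways for the remaining violinists, × 7! ways for the cellists = 720 × 5040 = 3628800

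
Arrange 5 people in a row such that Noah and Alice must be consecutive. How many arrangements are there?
Treat the 2 as one block: (5-2+1)! × 2! = 24 × 2 = 48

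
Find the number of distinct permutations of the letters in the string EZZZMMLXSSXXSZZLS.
17! / (3! × 4! × 2! × 1! × 5! × 2!) = 5145940800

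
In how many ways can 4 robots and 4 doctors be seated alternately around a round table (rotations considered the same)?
Fix one of the robots: (4-1)! ways for the remaining robots, × 4! ways for the doctors = 6 × 24 = 144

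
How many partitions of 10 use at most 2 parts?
By conjugation, equals partitions of 10 into parts ≤ 2. Let r_j(i) = number of partitions of i into parts ≤ j, for i = 0..10. r_1(i) = 1 for all i; r_j(i) = r_{j-1}(i) + r_j(i-j). Rows j = 2..2: ≤2: 1 1 2 2 3 3 4 4 5 5 6. r_2(10) = 6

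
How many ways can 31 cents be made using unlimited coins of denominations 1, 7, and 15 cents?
Coefficient of x^31 in 1/(1-x^1) · 1/(1-x^7) · 1/(1-x^15). Case on j = number of 15-cent coins (j = 0..2); remainder r = 31 - 15j is made from {1,7} in ⌊r/7⌋+1 ways. r = 31, 16, 1 → 5 + 3 + 1 = 9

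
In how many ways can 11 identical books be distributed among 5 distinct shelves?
C(11+5-1, 5-1) = C(15, 4) = 1365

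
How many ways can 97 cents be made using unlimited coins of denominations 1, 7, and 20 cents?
Coefficient of x^97 in 1/(1-x^1) · 1/(1-x^7) · 1/(1-x^20). Case on j = number of 20-cent coins (j = 0..4); remainder r = 97 - 20j is made from {1,7} in ⌊r/7⌋+1 ways. r = 97, 77, 57, 37, 17 → 14 + 12 + 9 + 6 + 3 = 44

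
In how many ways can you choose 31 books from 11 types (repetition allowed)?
C(31+11-1, 11-1) = C(41, 10) = 1121099408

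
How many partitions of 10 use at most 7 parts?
By conjugation, equals partitions of 10 into parts ≤ 7. Let r_j(i) = number of partitions of i into parts ≤ j, for i = 0..10. r_1(i) = 1 for all i; r_j(i) = r_{j-1}(i) + r_j(i-j). Rows j = 2..7: ≤2: 1 1 2 2 3 3 4 4 5 5 6; ≤3: 1 1 2 3 4 5 7 8 10 12 14; ≤4: 1 1 2 3 5 6 9 11 15 18 23; ≤5: 1 1 2 3 5 7 10 13 18 23 30; ≤6: 1 1 2 3 5 7 11 14 20 26 35; ≤7: 1 1 2 3 5 7 11 15 21 28 38. r_7(10) = 38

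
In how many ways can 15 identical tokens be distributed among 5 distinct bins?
C(15+5-1, 5-1) = C(19, 4) = 3876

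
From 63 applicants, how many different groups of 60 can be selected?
C(63,60) = 63!/(60!×3!) = 39711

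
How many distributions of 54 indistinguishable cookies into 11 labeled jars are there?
C(54+11-1, 11-1) = C(64, 10) = 151473214816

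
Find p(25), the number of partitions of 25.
Pentagonal recurrence p(n) = p(n-1) + p(n-2) - p(n-5) - p(n-7) + p(n-12) + p(n-15) - ... gives p(0..24) = 1, 1, 2, 3, 5, 7, 11, 15, 22, 30, 42, 56, 77, 101, 135, 176, 231, 297, 385, 490, 627, 792, 1002, 1255, 1575. p(25) = p(24) + p(23) - p(20) - p(18) + p(13) + p(10) - p(3) = 1575 + 1255 - 627 - 385 + 101 + 42 - 3 = 1958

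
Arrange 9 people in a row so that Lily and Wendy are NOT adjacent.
Total - adjacent = 9! - (9-1)!×2 = 362880 - 80640 = 282240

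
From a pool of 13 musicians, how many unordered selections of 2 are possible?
C(13,2) = 13!/(2!×11!) = 78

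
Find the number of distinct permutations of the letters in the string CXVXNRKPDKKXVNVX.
16! / (1! × 3! × 1! × 3! × 4! × 2! × 1! × 1!) = 12108096000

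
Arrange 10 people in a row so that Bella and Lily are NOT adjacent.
Total - adjacent = 10! - (10-1)!×2 = 3628800 - 725760 = 2903040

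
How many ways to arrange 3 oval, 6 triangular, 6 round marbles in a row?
15! / (3! × 6! × 6!) = 420420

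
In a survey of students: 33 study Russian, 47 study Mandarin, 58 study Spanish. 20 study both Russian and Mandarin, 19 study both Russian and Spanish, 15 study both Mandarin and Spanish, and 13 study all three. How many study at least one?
|A∪B∪C| = 33+47+58-20-19-15+13 = 97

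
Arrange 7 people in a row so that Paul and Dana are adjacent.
Treat as block: (7-1)! × 2! = 720 × 2 = 1440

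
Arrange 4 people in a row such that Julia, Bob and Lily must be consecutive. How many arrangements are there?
Treat the 3 as one block: (4-3+1)! × 3! = 2 × 6 = 12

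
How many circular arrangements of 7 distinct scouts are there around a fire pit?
Circular: fix one position, arrange the rest. (7-1)! = 720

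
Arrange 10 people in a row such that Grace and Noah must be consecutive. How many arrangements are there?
Treat the 2 as one block: (10-2+1)! × 2! = 362880 × 2 = 725760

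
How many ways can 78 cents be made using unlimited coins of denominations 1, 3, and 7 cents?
Coefficient of x^78 in 1/(1-x^1) · 1/(1-x^3) · 1/(1-x^7). Case on j = number of 7-cent coins (j = 0..11); remainder r = 78 - 7j is made from {1,3} in ⌊r/3⌋+1 ways. r = 78, 71, 64, 57, 50, 43, 36, 29, 22, 15, 8, 1 → 27 + 24 + 22 + 20 + 17 + 15 + 13 + 10 + 8 + 6 + 3 + 1 = 166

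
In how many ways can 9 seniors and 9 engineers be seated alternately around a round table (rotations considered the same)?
Fix one of the seniors: (9-1)! ways for the remaining seniors, × 9! ways for the engineers = 40320 × 362880 = 14631321600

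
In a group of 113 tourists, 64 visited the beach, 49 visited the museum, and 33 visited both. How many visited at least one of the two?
|A∪B| = |A| + |B| - |A∩B| = 64 + 49 - 33 = 80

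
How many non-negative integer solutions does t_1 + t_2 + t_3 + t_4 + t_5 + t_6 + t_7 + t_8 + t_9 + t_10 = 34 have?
C(34+10-1, 10-1) = C(43, 9) = 563921995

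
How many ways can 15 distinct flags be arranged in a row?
15! = 1307674368000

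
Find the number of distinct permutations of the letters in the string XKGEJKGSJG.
10! / (1! × 3! × 2! × 1! × 1! × 2!) = 151200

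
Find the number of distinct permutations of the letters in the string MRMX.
4! / (2! × 1! × 1!) = 12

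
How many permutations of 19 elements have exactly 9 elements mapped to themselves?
Choose the 9 fixed points C(19,9) = 92378, derange the rest: !10 = Σ_{j=0}^{10} (-1)^j·10!/j! = 3628800 - 3628800 + 1814400 - 604800 + 151200 - 30240 + 5040 - 720 + 90 - 10 + 1 = 1334961. Product = 92378 × 1334961 = 123321027258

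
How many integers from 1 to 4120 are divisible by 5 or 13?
⌊4120/5⌋ + ⌊4120/13⌋ - ⌊4120/65⌋ = 824 + 316 - 63 = 1077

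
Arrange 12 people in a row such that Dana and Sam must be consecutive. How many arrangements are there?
Treat the 2 as one block: (12-2+1)! × 2! = 39916800 × 2 = 79833600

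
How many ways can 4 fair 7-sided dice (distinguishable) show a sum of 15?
Coefficient of x^15 in (x + x² + ... + x^7)^4. By inclusion-exclusion on dice exceeding 7: Σ_j (-1)^j C(4,j)·C(15-1-7j, 3) = C(4,0)·C(14,3) - C(4,1)·C(7,3) = 1·364 - 4·35 = 224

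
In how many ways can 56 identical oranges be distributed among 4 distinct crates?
C(56+4-1, 4-1) = C(59, 3) = 32509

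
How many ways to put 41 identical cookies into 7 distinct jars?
C(41+7-1, 7-1) = C(47, 6) = 10737573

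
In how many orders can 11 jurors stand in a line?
11! = 39916800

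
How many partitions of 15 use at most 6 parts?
By conjugation, equals partitions of 15 into parts ≤ 6. Let r_j(i) = number of partitions of i into parts ≤ j, for i = 0..15. r_1(i) = 1 for all i; r_j(i) = r_{j-1}(i) + r_j(i-j). Rows j = 2..6: ≤2: 1 1 2 2 3 3 4 4 5 5 6 6 7 7 8 8; ≤3: 1 1 2 3 4 5 7 8 10 12 14 16 19 21 24 27; ≤4: 1 1 2 3 5 6 9 11 15 18 23 27 34 39 47 54; ≤5: 1 1 2 3 5 7 10 13 18 23 30 37 47 57 70 84; ≤6: 1 1 2 3 5 7 11 14 20 26 35 44 58 71 90 110. r_6(15) = 110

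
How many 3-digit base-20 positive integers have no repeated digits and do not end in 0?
Last digit: 19 nonzero choices. First digit: 18 (nonzero, ≠last). Middle 1: P(18,1) = 18. Total = 6156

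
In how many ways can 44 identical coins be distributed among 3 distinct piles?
C(44+3-1, 3-1) = C(46, 2) = 1035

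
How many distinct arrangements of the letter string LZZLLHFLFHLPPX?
14! / (1! × 5! × 2! × 2! × 2! × 2!) = 45405360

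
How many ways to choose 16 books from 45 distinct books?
C(45,16) = 45!/(16!×29!) = 646626422970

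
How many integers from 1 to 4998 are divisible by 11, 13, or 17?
⌊4998/11⌋+⌊4998/13⌋+⌊4998/17⌋ - ⌊4998/143⌋-⌊4998/187⌋-⌊4998/221⌋ + ⌊4998/2431⌋ = 454+384+294 - 34-26-22 + 2 = 1052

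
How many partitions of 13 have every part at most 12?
Let r_j(i) = number of partitions of i into parts ≤ j, for i = 0..13. r_1(i) = 1 for all i; r_j(i) = r_{j-1}(i) + r_j(i-j). Rows j = 2..12: ≤2: 1 1 2 2 3 3 4 4 5 5 6 6 7 7; ≤3: 1 1 2 3 4 5 7 8 10 12 14 16 19 21; ≤4: 1 1 2 3 5 6 9 11 15 18 23 27 34 39; ≤5: 1 1 2 3 5 7 10 13 18 23 30 37 47 57; ≤6: 1 1 2 3 5 7 11 14 20 26 35 44 58 71; ≤7: 1 1 2 3 5 7 11 15 21 28 38 49 65 82; ≤8: 1 1 2 3 5 7 11 15 22 29 40 52 70 89; ≤9: 1 1 2 3 5 7 11 15 22 30 41 54 73 94; ≤10: 1 1 2 3 5 7 11 15 22 30 42 55 75 97; ≤11: 1 1 2 3 5 7 11 15 22 30 42 56 76 99; ≤12: 1 1 2 3 5 7 11 15 22 30 42 56 77 100. r_12(13) = 100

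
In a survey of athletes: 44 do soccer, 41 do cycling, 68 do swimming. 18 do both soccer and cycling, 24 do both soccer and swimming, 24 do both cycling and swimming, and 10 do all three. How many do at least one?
|A∪B∪C| = 44+41+68-18-24-24+10 = 97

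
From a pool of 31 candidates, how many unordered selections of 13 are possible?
C(31,13) = 31!/(13!×18!) = 206253075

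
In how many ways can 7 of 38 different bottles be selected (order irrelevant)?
C(38,7) = 38!/(7!×31!) = 12620256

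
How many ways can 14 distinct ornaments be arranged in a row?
14! = 87178291200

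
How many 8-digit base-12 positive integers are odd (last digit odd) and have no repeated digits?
Last∈{1,3,5,7,9,11}. Last=0: 0. Last nonzero: 6×10×P(10,6) = 9072000. Total = 9072000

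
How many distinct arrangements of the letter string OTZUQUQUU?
9! / (1! × 1! × 2! × 1! × 4!) = 7560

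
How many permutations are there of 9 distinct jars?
9! = 362880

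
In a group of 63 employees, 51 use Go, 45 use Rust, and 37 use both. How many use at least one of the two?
|A∪B| = |A| + |B| - |A∩B| = 51 + 45 - 37 = 59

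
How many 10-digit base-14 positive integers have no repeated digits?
First digit: 13 choices (nonzero). Then descending: 13 × 13 × 12 × 11 × 10 × 9 × 8 × 7 × 6 × 5 = 3372969600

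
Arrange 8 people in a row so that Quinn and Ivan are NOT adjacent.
Total - adjacent = 8! - (8-1)!×2 = 40320 - 10080 = 30240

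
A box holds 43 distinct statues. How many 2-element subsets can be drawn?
C(43,2) = 43!/(2!×41!) = 903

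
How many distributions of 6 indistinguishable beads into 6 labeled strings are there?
C(6+6-1, 6-1) = C(11, 5) = 462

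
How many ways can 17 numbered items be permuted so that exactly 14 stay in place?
Choose the 14 fixed points C(17,14) = 680, derange the rest: !3 = Σ_{j=0}^{3} (-1)^j·3!/j! = 6 - 6 + 3 - 1 = 2. Product = 680 × 2 = 1360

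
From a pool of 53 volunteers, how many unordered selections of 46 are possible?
C(53,46) = 53!/(46!×7!) = 154143080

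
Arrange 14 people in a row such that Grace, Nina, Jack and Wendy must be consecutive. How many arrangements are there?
Treat the 4 as one block: (14-4+1)! × 4! = 39916800 × 24 = 958003200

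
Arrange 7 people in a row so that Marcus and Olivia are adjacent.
Treat as block: (7-1)! × 2! = 720 × 2 = 1440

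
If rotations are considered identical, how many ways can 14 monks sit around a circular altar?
Circular: fix one position, arrange the rest. (14-1)! = 6227020800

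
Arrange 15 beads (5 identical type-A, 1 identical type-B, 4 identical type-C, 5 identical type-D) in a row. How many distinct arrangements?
15! / (5! × 1! × 4! × 5!) = 3783780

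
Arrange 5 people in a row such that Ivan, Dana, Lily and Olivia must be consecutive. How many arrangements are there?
Treat the 4 as one block: (5-4+1)! × 4! = 2 × 24 = 48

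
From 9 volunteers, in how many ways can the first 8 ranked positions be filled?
P(9,8) = 9!/(9-8)! = 362880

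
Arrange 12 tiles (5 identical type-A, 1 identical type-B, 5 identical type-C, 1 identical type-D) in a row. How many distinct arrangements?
12! / (5! × 1! × 5! × 1!) = 33264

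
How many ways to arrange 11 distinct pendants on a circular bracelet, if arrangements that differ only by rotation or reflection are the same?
(11-1)!/2 = 3628800/2 = 1814400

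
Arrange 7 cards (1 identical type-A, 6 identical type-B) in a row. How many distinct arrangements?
7! / (1! × 6!) = 7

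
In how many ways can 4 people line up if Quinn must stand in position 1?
Fix one position: (4-1)! = 6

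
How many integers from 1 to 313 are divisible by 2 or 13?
⌊313/2⌋ + ⌊313/13⌋ - ⌊313/26⌋ = 156 + 24 - 12 = 168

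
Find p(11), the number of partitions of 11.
Pentagonal recurrence p(n) = p(n-1) + p(n-2) - p(n-5) - p(n-7) + p(n-12) + p(n-15) - ... gives p(0..10) = 1, 1, 2, 3, 5, 7, 11, 15, 22, 30, 42. p(11) = p(10) + p(9) - p(6) - p(4) = 42 + 30 - 11 - 5 = 56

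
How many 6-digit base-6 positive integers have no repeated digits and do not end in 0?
Last digit: 5 nonzero choices. First digit: 4 (nonzero, ≠last). Middle 4: P(4,4) = 24. Total = 480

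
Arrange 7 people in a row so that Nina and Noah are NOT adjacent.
Total - adjacent = 7! - (7-1)!×2 = 5040 - 1440 = 3600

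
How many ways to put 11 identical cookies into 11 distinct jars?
C(11+11-1, 11-1) = C(21, 10) = 352716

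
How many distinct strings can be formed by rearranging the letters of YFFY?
4! / (2! × 2!) = 6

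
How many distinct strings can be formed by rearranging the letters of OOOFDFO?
7! / (4! × 1! × 2!) = 105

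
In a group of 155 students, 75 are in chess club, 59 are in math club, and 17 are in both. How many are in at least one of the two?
|A∪B| = |A| + |B| - |A∩B| = 75 + 59 - 17 = 117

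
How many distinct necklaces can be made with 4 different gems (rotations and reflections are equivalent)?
(4-1)!/2 = 6/2 = 3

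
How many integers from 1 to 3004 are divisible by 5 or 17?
⌊3004/5⌋ + ⌊3004/17⌋ - ⌊3004/85⌋ = 600 + 176 - 35 = 741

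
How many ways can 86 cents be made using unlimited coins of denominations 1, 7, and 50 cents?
Coefficient of x^86 in 1/(1-x^1) · 1/(1-x^7) · 1/(1-x^50). Case on j = number of 50-cent coins (j = 0..1); remainder r = 86 - 50j is made from {1,7} in ⌊r/7⌋+1 ways. r = 86, 36 → 13 + 6 = 19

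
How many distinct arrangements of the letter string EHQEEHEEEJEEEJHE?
16! / (1! × 3! × 10! × 2!) = 480480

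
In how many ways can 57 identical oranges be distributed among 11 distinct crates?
C(57+11-1, 11-1) = C(67, 10) = 247994680648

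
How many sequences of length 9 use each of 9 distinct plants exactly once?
9! = 362880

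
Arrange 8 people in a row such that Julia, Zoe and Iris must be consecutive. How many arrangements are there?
Treat the 3 as one block: (8-3+1)! × 3! = 720 × 6 = 4320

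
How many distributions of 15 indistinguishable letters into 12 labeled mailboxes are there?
C(15+12-1, 12-1) = C(26, 11) = 7726160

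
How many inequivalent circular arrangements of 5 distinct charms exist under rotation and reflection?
(5-1)!/2 = 24/2 = 12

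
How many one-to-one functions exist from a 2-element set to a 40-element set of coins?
P(40,2) = 40!/(40-2)! = 1560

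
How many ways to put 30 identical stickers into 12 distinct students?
C(30+12-1, 12-1) = C(41, 11) = 3159461968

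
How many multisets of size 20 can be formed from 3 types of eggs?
C(20+3-1, 3-1) = C(22, 2) = 231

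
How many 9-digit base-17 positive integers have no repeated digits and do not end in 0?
Last digit: 16 nonzero choices. First digit: 15 (nonzero, ≠last). Middle 7: P(15,7) = 32432400. Total = 7783776000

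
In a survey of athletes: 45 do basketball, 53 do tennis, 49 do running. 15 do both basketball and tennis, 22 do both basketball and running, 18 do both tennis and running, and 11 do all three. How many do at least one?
|A∪B∪C| = 45+53+49-15-22-18+11 = 103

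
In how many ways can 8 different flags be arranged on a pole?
8! = 40320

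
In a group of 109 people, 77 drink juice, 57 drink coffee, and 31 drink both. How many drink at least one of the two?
|A∪B| = |A| + |B| - |A∩B| = 77 + 57 - 31 = 103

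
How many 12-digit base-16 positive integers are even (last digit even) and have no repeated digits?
Last∈{0,2,4,6,8,10,12,14}. Last=0: 54486432000. Last nonzero: 7×14×P(14,10) = 355978022400. Total = 410464454400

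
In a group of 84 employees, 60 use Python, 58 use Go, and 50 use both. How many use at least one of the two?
|A∪B| = |A| + |B| - |A∩B| = 60 + 58 - 50 = 68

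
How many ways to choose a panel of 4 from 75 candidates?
C(75,4) = 75!/(4!×71!) = 1215450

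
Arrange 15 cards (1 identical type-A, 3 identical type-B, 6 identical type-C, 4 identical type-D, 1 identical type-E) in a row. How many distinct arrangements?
15! / (1! × 3! × 6! × 4! × 1!) = 12612600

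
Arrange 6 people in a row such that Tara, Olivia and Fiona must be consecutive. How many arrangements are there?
Treat the 3 as one block: (6-3+1)! × 3! = 24 × 6 = 144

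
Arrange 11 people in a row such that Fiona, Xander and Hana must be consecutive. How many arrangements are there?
Treat the 3 as one block: (11-3+1)! × 3! = 362880 × 6 = 2177280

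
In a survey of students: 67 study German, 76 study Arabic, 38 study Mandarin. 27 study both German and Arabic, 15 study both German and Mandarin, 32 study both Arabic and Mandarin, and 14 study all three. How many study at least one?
|A∪B∪C| = 67+76+38-27-15-32+14 = 121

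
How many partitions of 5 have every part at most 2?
Let r_j(i) = number of partitions of i into parts ≤ j, for i = 0..5. r_1(i) = 1 for all i; r_j(i) = r_{j-1}(i) + r_j(i-j). Rows j = 2..2: ≤2: 1 1 2 2 3 3. r_2(5) = 3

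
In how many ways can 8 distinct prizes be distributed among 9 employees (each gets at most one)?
P(9,8) = 9!/(9-8)! = 362880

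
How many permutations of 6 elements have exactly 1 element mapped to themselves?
Choose the 1 fixed point C(6,1) = 6, derange the rest: !5 = Σ_{j=0}^{5} (-1)^j·5!/j! = 120 - 120 + 60 - 20 + 5 - 1 = 44. Product = 6 × 44 = 264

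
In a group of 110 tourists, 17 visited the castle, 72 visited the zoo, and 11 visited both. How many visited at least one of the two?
|A∪B| = |A| + |B| - |A∩B| = 17 + 72 - 11 = 78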